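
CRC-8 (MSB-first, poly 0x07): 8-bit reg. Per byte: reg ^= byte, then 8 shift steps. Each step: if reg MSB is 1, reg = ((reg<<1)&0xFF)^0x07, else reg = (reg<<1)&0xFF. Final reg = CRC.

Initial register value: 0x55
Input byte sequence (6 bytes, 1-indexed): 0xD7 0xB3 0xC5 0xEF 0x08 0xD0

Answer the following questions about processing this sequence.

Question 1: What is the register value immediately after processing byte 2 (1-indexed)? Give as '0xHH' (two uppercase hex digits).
After byte 1 (0xD7): reg=0x87
After byte 2 (0xB3): reg=0x8C

Answer: 0x8C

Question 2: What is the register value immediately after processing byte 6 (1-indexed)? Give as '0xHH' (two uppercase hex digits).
Answer: 0x22

Derivation:
After byte 1 (0xD7): reg=0x87
After byte 2 (0xB3): reg=0x8C
After byte 3 (0xC5): reg=0xF8
After byte 4 (0xEF): reg=0x65
After byte 5 (0x08): reg=0x04
After byte 6 (0xD0): reg=0x22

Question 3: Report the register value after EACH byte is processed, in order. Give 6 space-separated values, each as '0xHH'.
0x87 0x8C 0xF8 0x65 0x04 0x22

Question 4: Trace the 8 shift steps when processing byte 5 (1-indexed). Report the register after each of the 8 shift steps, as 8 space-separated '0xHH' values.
Answer: 0xDA 0xB3 0x61 0xC2 0x83 0x01 0x02 0x04

Derivation:
After byte 1 (0xD7): reg=0x87
After byte 2 (0xB3): reg=0x8C
After byte 3 (0xC5): reg=0xF8
After byte 4 (0xEF): reg=0x65
Register before byte 5: 0x65
After XOR with byte 0x08: 0x6D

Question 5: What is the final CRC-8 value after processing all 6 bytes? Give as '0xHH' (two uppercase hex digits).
After byte 1 (0xD7): reg=0x87
After byte 2 (0xB3): reg=0x8C
After byte 3 (0xC5): reg=0xF8
After byte 4 (0xEF): reg=0x65
After byte 5 (0x08): reg=0x04
After byte 6 (0xD0): reg=0x22

Answer: 0x22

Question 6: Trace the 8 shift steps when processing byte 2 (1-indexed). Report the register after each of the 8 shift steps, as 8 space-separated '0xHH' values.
After byte 1 (0xD7): reg=0x87
Register before byte 2: 0x87
After XOR with byte 0xB3: 0x34

Answer: 0x68 0xD0 0xA7 0x49 0x92 0x23 0x46 0x8C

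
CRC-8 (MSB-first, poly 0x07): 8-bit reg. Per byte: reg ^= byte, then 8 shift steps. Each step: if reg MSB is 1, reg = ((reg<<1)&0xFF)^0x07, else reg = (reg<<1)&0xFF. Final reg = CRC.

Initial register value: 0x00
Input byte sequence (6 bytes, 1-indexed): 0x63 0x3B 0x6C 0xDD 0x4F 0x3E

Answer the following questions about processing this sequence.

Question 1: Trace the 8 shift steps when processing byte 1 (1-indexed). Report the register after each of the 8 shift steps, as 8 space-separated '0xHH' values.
Register before byte 1: 0x00
After XOR with byte 0x63: 0x63

Answer: 0xC6 0x8B 0x11 0x22 0x44 0x88 0x17 0x2E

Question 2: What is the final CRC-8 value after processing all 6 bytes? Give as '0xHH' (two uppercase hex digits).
Answer: 0xFE

Derivation:
After byte 1 (0x63): reg=0x2E
After byte 2 (0x3B): reg=0x6B
After byte 3 (0x6C): reg=0x15
After byte 4 (0xDD): reg=0x76
After byte 5 (0x4F): reg=0xAF
After byte 6 (0x3E): reg=0xFE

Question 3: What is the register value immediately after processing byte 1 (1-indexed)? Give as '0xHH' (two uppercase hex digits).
Answer: 0x2E

Derivation:
After byte 1 (0x63): reg=0x2E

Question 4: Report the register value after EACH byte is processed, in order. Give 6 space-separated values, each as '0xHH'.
0x2E 0x6B 0x15 0x76 0xAF 0xFE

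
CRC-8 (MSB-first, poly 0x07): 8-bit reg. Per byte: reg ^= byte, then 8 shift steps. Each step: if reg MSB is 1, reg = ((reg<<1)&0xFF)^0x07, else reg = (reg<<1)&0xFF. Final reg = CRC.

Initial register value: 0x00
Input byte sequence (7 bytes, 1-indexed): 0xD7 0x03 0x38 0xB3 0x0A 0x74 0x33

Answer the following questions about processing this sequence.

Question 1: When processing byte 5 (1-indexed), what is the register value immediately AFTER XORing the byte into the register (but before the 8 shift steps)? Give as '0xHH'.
Register before byte 5: 0x53
Byte 5: 0x0A
0x53 XOR 0x0A = 0x59

Answer: 0x59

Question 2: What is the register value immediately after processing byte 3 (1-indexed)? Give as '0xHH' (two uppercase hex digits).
After byte 1 (0xD7): reg=0x2B
After byte 2 (0x03): reg=0xD8
After byte 3 (0x38): reg=0xAE

Answer: 0xAE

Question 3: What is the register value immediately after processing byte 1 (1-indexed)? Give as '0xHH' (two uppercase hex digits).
Answer: 0x2B

Derivation:
After byte 1 (0xD7): reg=0x2B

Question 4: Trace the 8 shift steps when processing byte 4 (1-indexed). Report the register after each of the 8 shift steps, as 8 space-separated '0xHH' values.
After byte 1 (0xD7): reg=0x2B
After byte 2 (0x03): reg=0xD8
After byte 3 (0x38): reg=0xAE
Register before byte 4: 0xAE
After XOR with byte 0xB3: 0x1D

Answer: 0x3A 0x74 0xE8 0xD7 0xA9 0x55 0xAA 0x53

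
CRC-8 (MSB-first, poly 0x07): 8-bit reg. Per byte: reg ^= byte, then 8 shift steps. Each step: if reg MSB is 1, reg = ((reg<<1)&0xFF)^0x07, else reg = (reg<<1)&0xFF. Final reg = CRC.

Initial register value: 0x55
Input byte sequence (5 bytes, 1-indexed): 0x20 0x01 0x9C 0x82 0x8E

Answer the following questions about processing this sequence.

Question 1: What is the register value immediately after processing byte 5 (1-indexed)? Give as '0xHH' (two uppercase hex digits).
After byte 1 (0x20): reg=0x4C
After byte 2 (0x01): reg=0xE4
After byte 3 (0x9C): reg=0x6F
After byte 4 (0x82): reg=0x8D
After byte 5 (0x8E): reg=0x09

Answer: 0x09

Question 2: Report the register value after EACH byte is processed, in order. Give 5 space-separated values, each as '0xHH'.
0x4C 0xE4 0x6F 0x8D 0x09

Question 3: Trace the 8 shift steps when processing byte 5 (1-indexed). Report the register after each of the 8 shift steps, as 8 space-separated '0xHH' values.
Answer: 0x06 0x0C 0x18 0x30 0x60 0xC0 0x87 0x09

Derivation:
After byte 1 (0x20): reg=0x4C
After byte 2 (0x01): reg=0xE4
After byte 3 (0x9C): reg=0x6F
After byte 4 (0x82): reg=0x8D
Register before byte 5: 0x8D
After XOR with byte 0x8E: 0x03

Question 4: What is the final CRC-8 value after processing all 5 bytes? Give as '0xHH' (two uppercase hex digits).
Answer: 0x09

Derivation:
After byte 1 (0x20): reg=0x4C
After byte 2 (0x01): reg=0xE4
After byte 3 (0x9C): reg=0x6F
After byte 4 (0x82): reg=0x8D
After byte 5 (0x8E): reg=0x09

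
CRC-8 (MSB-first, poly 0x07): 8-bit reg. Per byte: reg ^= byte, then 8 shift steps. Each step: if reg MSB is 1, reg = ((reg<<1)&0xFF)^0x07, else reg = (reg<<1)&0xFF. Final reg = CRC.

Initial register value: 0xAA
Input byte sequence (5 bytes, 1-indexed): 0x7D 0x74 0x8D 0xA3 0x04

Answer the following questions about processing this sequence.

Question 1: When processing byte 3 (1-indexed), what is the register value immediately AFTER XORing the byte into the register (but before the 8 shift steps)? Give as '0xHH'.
Register before byte 3: 0x9A
Byte 3: 0x8D
0x9A XOR 0x8D = 0x17

Answer: 0x17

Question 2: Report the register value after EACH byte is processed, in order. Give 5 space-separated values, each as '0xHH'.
0x2B 0x9A 0x65 0x5C 0x8F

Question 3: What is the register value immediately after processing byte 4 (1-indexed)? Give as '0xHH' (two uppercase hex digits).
Answer: 0x5C

Derivation:
After byte 1 (0x7D): reg=0x2B
After byte 2 (0x74): reg=0x9A
After byte 3 (0x8D): reg=0x65
After byte 4 (0xA3): reg=0x5C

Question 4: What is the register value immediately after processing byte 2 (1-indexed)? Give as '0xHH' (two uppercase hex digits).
After byte 1 (0x7D): reg=0x2B
After byte 2 (0x74): reg=0x9A

Answer: 0x9A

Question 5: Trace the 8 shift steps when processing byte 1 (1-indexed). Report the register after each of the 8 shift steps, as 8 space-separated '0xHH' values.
Answer: 0xA9 0x55 0xAA 0x53 0xA6 0x4B 0x96 0x2B

Derivation:
Register before byte 1: 0xAA
After XOR with byte 0x7D: 0xD7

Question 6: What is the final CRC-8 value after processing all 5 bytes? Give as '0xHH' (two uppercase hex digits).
Answer: 0x8F

Derivation:
After byte 1 (0x7D): reg=0x2B
After byte 2 (0x74): reg=0x9A
After byte 3 (0x8D): reg=0x65
After byte 4 (0xA3): reg=0x5C
After byte 5 (0x04): reg=0x8F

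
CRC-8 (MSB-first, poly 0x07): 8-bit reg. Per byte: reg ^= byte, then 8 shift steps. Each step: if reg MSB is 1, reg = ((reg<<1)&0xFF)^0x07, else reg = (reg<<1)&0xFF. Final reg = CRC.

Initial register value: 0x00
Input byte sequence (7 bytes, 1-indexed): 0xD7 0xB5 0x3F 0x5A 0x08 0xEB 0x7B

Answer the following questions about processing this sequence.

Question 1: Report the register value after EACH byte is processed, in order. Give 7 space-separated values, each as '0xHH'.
0x2B 0xD3 0x8A 0x3E 0x82 0x18 0x2E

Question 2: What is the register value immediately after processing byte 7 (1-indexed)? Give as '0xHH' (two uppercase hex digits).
After byte 1 (0xD7): reg=0x2B
After byte 2 (0xB5): reg=0xD3
After byte 3 (0x3F): reg=0x8A
After byte 4 (0x5A): reg=0x3E
After byte 5 (0x08): reg=0x82
After byte 6 (0xEB): reg=0x18
After byte 7 (0x7B): reg=0x2E

Answer: 0x2E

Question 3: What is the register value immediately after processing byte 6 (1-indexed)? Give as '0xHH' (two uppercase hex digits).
After byte 1 (0xD7): reg=0x2B
After byte 2 (0xB5): reg=0xD3
After byte 3 (0x3F): reg=0x8A
After byte 4 (0x5A): reg=0x3E
After byte 5 (0x08): reg=0x82
After byte 6 (0xEB): reg=0x18

Answer: 0x18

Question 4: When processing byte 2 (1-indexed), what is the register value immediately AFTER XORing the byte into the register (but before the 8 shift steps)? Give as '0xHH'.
Register before byte 2: 0x2B
Byte 2: 0xB5
0x2B XOR 0xB5 = 0x9E

Answer: 0x9E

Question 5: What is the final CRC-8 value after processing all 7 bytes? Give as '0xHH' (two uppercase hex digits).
Answer: 0x2E

Derivation:
After byte 1 (0xD7): reg=0x2B
After byte 2 (0xB5): reg=0xD3
After byte 3 (0x3F): reg=0x8A
After byte 4 (0x5A): reg=0x3E
After byte 5 (0x08): reg=0x82
After byte 6 (0xEB): reg=0x18
After byte 7 (0x7B): reg=0x2E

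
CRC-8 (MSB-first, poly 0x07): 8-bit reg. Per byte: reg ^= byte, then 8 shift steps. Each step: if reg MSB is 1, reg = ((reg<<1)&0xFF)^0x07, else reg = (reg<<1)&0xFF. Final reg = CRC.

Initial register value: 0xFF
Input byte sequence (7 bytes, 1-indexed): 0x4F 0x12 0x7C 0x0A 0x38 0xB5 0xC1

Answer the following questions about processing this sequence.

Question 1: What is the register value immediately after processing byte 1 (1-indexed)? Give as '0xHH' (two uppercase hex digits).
Answer: 0x19

Derivation:
After byte 1 (0x4F): reg=0x19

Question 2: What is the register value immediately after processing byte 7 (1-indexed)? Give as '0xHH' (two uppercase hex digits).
Answer: 0x57

Derivation:
After byte 1 (0x4F): reg=0x19
After byte 2 (0x12): reg=0x31
After byte 3 (0x7C): reg=0xE4
After byte 4 (0x0A): reg=0x84
After byte 5 (0x38): reg=0x3D
After byte 6 (0xB5): reg=0xB1
After byte 7 (0xC1): reg=0x57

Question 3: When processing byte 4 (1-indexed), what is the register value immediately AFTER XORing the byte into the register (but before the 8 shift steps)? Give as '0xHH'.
Answer: 0xEE

Derivation:
Register before byte 4: 0xE4
Byte 4: 0x0A
0xE4 XOR 0x0A = 0xEE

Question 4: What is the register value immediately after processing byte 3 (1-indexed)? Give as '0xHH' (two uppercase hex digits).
Answer: 0xE4

Derivation:
After byte 1 (0x4F): reg=0x19
After byte 2 (0x12): reg=0x31
After byte 3 (0x7C): reg=0xE4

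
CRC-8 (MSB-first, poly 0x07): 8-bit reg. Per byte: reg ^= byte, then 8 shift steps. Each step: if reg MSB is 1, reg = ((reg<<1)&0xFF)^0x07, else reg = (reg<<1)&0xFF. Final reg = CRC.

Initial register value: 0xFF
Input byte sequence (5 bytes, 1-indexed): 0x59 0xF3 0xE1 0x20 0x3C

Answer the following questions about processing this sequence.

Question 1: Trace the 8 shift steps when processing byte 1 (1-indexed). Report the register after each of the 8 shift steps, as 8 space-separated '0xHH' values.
Answer: 0x4B 0x96 0x2B 0x56 0xAC 0x5F 0xBE 0x7B

Derivation:
Register before byte 1: 0xFF
After XOR with byte 0x59: 0xA6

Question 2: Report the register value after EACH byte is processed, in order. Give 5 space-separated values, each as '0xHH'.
0x7B 0xB1 0xB7 0xEC 0x3E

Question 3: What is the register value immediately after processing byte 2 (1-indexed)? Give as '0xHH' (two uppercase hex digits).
After byte 1 (0x59): reg=0x7B
After byte 2 (0xF3): reg=0xB1

Answer: 0xB1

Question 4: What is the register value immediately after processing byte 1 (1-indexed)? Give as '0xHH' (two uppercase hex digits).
After byte 1 (0x59): reg=0x7B

Answer: 0x7B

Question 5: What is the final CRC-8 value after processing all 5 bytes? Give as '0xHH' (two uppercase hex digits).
Answer: 0x3E

Derivation:
After byte 1 (0x59): reg=0x7B
After byte 2 (0xF3): reg=0xB1
After byte 3 (0xE1): reg=0xB7
After byte 4 (0x20): reg=0xEC
After byte 5 (0x3C): reg=0x3E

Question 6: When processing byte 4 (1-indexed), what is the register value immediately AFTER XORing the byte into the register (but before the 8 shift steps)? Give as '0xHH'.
Register before byte 4: 0xB7
Byte 4: 0x20
0xB7 XOR 0x20 = 0x97

Answer: 0x97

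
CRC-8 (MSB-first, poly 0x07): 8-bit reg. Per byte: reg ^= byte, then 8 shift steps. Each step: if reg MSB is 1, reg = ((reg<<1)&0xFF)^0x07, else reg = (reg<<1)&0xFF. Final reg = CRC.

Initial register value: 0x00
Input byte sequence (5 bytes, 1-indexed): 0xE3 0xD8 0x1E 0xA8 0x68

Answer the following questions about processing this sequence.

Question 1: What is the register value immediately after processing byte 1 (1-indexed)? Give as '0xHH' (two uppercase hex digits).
Answer: 0xA7

Derivation:
After byte 1 (0xE3): reg=0xA7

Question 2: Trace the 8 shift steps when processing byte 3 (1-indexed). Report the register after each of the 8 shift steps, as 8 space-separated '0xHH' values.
Answer: 0xC8 0x97 0x29 0x52 0xA4 0x4F 0x9E 0x3B

Derivation:
After byte 1 (0xE3): reg=0xA7
After byte 2 (0xD8): reg=0x7A
Register before byte 3: 0x7A
After XOR with byte 0x1E: 0x64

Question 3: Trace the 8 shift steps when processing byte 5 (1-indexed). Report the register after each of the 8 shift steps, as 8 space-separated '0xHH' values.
After byte 1 (0xE3): reg=0xA7
After byte 2 (0xD8): reg=0x7A
After byte 3 (0x1E): reg=0x3B
After byte 4 (0xA8): reg=0xF0
Register before byte 5: 0xF0
After XOR with byte 0x68: 0x98

Answer: 0x37 0x6E 0xDC 0xBF 0x79 0xF2 0xE3 0xC1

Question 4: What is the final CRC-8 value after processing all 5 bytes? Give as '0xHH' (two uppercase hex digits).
Answer: 0xC1

Derivation:
After byte 1 (0xE3): reg=0xA7
After byte 2 (0xD8): reg=0x7A
After byte 3 (0x1E): reg=0x3B
After byte 4 (0xA8): reg=0xF0
After byte 5 (0x68): reg=0xC1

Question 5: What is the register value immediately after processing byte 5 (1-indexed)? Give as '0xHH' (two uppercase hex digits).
After byte 1 (0xE3): reg=0xA7
After byte 2 (0xD8): reg=0x7A
After byte 3 (0x1E): reg=0x3B
After byte 4 (0xA8): reg=0xF0
After byte 5 (0x68): reg=0xC1

Answer: 0xC1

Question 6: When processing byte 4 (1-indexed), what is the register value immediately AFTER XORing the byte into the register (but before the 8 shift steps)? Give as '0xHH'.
Register before byte 4: 0x3B
Byte 4: 0xA8
0x3B XOR 0xA8 = 0x93

Answer: 0x93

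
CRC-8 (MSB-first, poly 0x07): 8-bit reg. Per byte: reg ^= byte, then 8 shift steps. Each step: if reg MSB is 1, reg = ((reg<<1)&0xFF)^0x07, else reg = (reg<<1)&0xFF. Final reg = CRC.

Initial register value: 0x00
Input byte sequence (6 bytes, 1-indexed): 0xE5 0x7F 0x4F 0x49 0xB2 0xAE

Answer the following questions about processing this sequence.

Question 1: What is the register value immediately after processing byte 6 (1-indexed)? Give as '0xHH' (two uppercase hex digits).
After byte 1 (0xE5): reg=0xB5
After byte 2 (0x7F): reg=0x78
After byte 3 (0x4F): reg=0x85
After byte 4 (0x49): reg=0x6A
After byte 5 (0xB2): reg=0x06
After byte 6 (0xAE): reg=0x51

Answer: 0x51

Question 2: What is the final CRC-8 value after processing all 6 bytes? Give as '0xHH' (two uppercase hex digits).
Answer: 0x51

Derivation:
After byte 1 (0xE5): reg=0xB5
After byte 2 (0x7F): reg=0x78
After byte 3 (0x4F): reg=0x85
After byte 4 (0x49): reg=0x6A
After byte 5 (0xB2): reg=0x06
After byte 6 (0xAE): reg=0x51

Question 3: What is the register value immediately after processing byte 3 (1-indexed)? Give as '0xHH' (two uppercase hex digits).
After byte 1 (0xE5): reg=0xB5
After byte 2 (0x7F): reg=0x78
After byte 3 (0x4F): reg=0x85

Answer: 0x85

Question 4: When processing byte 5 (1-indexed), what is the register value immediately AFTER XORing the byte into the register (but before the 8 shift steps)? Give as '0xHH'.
Register before byte 5: 0x6A
Byte 5: 0xB2
0x6A XOR 0xB2 = 0xD8

Answer: 0xD8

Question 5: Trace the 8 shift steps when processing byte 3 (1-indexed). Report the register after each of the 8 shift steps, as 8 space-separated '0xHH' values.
Answer: 0x6E 0xDC 0xBF 0x79 0xF2 0xE3 0xC1 0x85

Derivation:
After byte 1 (0xE5): reg=0xB5
After byte 2 (0x7F): reg=0x78
Register before byte 3: 0x78
After XOR with byte 0x4F: 0x37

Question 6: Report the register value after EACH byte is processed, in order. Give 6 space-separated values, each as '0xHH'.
0xB5 0x78 0x85 0x6A 0x06 0x51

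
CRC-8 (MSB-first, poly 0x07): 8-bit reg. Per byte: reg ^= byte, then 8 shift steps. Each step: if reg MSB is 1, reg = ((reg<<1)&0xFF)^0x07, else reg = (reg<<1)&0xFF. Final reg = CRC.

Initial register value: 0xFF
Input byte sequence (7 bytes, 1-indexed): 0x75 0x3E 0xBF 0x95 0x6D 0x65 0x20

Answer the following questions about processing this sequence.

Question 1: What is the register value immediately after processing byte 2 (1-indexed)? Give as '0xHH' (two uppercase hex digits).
Answer: 0x8E

Derivation:
After byte 1 (0x75): reg=0xBF
After byte 2 (0x3E): reg=0x8E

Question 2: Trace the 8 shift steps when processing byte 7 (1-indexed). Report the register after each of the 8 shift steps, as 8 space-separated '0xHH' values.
After byte 1 (0x75): reg=0xBF
After byte 2 (0x3E): reg=0x8E
After byte 3 (0xBF): reg=0x97
After byte 4 (0x95): reg=0x0E
After byte 5 (0x6D): reg=0x2E
After byte 6 (0x65): reg=0xF6
Register before byte 7: 0xF6
After XOR with byte 0x20: 0xD6

Answer: 0xAB 0x51 0xA2 0x43 0x86 0x0B 0x16 0x2C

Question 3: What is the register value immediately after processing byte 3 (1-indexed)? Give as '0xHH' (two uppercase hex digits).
Answer: 0x97

Derivation:
After byte 1 (0x75): reg=0xBF
After byte 2 (0x3E): reg=0x8E
After byte 3 (0xBF): reg=0x97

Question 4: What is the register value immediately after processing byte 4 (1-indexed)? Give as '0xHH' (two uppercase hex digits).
Answer: 0x0E

Derivation:
After byte 1 (0x75): reg=0xBF
After byte 2 (0x3E): reg=0x8E
After byte 3 (0xBF): reg=0x97
After byte 4 (0x95): reg=0x0E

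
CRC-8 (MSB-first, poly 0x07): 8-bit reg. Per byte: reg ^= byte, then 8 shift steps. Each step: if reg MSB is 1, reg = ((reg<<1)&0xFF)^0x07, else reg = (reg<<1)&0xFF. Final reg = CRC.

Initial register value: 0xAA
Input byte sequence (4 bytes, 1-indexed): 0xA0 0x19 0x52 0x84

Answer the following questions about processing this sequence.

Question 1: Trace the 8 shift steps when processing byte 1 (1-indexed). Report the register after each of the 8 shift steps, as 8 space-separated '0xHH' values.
Answer: 0x14 0x28 0x50 0xA0 0x47 0x8E 0x1B 0x36

Derivation:
Register before byte 1: 0xAA
After XOR with byte 0xA0: 0x0A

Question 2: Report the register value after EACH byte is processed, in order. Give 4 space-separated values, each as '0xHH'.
0x36 0xCD 0xD4 0xB7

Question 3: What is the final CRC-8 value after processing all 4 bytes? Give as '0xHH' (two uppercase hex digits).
After byte 1 (0xA0): reg=0x36
After byte 2 (0x19): reg=0xCD
After byte 3 (0x52): reg=0xD4
After byte 4 (0x84): reg=0xB7

Answer: 0xB7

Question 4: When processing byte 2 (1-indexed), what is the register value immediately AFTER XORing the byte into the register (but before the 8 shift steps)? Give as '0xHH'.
Answer: 0x2F

Derivation:
Register before byte 2: 0x36
Byte 2: 0x19
0x36 XOR 0x19 = 0x2F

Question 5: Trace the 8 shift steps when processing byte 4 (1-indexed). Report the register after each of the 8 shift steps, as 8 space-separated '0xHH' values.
After byte 1 (0xA0): reg=0x36
After byte 2 (0x19): reg=0xCD
After byte 3 (0x52): reg=0xD4
Register before byte 4: 0xD4
After XOR with byte 0x84: 0x50

Answer: 0xA0 0x47 0x8E 0x1B 0x36 0x6C 0xD8 0xB7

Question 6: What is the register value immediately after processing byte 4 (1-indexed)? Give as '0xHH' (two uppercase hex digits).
After byte 1 (0xA0): reg=0x36
After byte 2 (0x19): reg=0xCD
After byte 3 (0x52): reg=0xD4
After byte 4 (0x84): reg=0xB7

Answer: 0xB7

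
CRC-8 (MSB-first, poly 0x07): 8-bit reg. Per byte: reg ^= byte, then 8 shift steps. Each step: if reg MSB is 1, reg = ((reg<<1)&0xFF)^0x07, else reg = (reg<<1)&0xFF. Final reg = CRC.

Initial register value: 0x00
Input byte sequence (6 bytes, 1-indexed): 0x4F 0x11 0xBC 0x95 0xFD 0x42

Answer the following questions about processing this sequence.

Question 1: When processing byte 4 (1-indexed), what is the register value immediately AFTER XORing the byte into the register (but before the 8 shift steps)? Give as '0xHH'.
Answer: 0x2B

Derivation:
Register before byte 4: 0xBE
Byte 4: 0x95
0xBE XOR 0x95 = 0x2B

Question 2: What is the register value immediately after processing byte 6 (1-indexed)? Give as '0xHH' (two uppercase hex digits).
After byte 1 (0x4F): reg=0xEA
After byte 2 (0x11): reg=0xEF
After byte 3 (0xBC): reg=0xBE
After byte 4 (0x95): reg=0xD1
After byte 5 (0xFD): reg=0xC4
After byte 6 (0x42): reg=0x9B

Answer: 0x9B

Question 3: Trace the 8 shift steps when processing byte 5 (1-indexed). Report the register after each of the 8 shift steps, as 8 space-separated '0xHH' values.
After byte 1 (0x4F): reg=0xEA
After byte 2 (0x11): reg=0xEF
After byte 3 (0xBC): reg=0xBE
After byte 4 (0x95): reg=0xD1
Register before byte 5: 0xD1
After XOR with byte 0xFD: 0x2C

Answer: 0x58 0xB0 0x67 0xCE 0x9B 0x31 0x62 0xC4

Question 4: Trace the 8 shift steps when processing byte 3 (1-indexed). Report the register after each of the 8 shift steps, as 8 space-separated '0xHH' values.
After byte 1 (0x4F): reg=0xEA
After byte 2 (0x11): reg=0xEF
Register before byte 3: 0xEF
After XOR with byte 0xBC: 0x53

Answer: 0xA6 0x4B 0x96 0x2B 0x56 0xAC 0x5F 0xBE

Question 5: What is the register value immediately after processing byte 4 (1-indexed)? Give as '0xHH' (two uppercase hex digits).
Answer: 0xD1

Derivation:
After byte 1 (0x4F): reg=0xEA
After byte 2 (0x11): reg=0xEF
After byte 3 (0xBC): reg=0xBE
After byte 4 (0x95): reg=0xD1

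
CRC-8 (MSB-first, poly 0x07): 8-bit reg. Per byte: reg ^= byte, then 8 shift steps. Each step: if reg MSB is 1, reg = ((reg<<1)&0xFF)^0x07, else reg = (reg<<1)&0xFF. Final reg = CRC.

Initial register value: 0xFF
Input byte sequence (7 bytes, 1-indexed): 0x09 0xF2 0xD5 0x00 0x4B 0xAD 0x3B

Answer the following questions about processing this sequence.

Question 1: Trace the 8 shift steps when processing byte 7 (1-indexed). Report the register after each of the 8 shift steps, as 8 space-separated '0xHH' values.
After byte 1 (0x09): reg=0xCC
After byte 2 (0xF2): reg=0xBA
After byte 3 (0xD5): reg=0x0A
After byte 4 (0x00): reg=0x36
After byte 5 (0x4B): reg=0x74
After byte 6 (0xAD): reg=0x01
Register before byte 7: 0x01
After XOR with byte 0x3B: 0x3A

Answer: 0x74 0xE8 0xD7 0xA9 0x55 0xAA 0x53 0xA6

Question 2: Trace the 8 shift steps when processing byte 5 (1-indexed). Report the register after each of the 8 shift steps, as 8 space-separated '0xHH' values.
Answer: 0xFA 0xF3 0xE1 0xC5 0x8D 0x1D 0x3A 0x74

Derivation:
After byte 1 (0x09): reg=0xCC
After byte 2 (0xF2): reg=0xBA
After byte 3 (0xD5): reg=0x0A
After byte 4 (0x00): reg=0x36
Register before byte 5: 0x36
After XOR with byte 0x4B: 0x7D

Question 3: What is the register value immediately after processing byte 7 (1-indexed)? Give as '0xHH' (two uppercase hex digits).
After byte 1 (0x09): reg=0xCC
After byte 2 (0xF2): reg=0xBA
After byte 3 (0xD5): reg=0x0A
After byte 4 (0x00): reg=0x36
After byte 5 (0x4B): reg=0x74
After byte 6 (0xAD): reg=0x01
After byte 7 (0x3B): reg=0xA6

Answer: 0xA6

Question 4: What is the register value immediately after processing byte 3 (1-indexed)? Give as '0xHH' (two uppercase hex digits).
After byte 1 (0x09): reg=0xCC
After byte 2 (0xF2): reg=0xBA
After byte 3 (0xD5): reg=0x0A

Answer: 0x0A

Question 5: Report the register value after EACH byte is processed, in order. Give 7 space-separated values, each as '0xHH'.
0xCC 0xBA 0x0A 0x36 0x74 0x01 0xA6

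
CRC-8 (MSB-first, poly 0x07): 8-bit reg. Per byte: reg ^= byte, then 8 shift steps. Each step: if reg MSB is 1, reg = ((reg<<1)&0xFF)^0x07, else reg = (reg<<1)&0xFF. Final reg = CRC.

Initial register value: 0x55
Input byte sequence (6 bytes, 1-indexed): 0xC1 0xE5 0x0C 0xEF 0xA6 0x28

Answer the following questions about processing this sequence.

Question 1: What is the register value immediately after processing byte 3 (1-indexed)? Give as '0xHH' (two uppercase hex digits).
Answer: 0x24

Derivation:
After byte 1 (0xC1): reg=0xE5
After byte 2 (0xE5): reg=0x00
After byte 3 (0x0C): reg=0x24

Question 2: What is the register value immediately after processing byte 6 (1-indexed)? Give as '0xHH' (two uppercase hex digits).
Answer: 0xDF

Derivation:
After byte 1 (0xC1): reg=0xE5
After byte 2 (0xE5): reg=0x00
After byte 3 (0x0C): reg=0x24
After byte 4 (0xEF): reg=0x7F
After byte 5 (0xA6): reg=0x01
After byte 6 (0x28): reg=0xDF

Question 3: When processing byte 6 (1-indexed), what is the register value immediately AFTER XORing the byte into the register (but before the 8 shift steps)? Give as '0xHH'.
Register before byte 6: 0x01
Byte 6: 0x28
0x01 XOR 0x28 = 0x29

Answer: 0x29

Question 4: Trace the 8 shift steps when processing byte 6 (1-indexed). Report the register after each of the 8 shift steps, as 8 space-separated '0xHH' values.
After byte 1 (0xC1): reg=0xE5
After byte 2 (0xE5): reg=0x00
After byte 3 (0x0C): reg=0x24
After byte 4 (0xEF): reg=0x7F
After byte 5 (0xA6): reg=0x01
Register before byte 6: 0x01
After XOR with byte 0x28: 0x29

Answer: 0x52 0xA4 0x4F 0x9E 0x3B 0x76 0xEC 0xDF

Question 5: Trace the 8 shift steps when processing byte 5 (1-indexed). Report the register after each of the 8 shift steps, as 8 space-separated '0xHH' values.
After byte 1 (0xC1): reg=0xE5
After byte 2 (0xE5): reg=0x00
After byte 3 (0x0C): reg=0x24
After byte 4 (0xEF): reg=0x7F
Register before byte 5: 0x7F
After XOR with byte 0xA6: 0xD9

Answer: 0xB5 0x6D 0xDA 0xB3 0x61 0xC2 0x83 0x01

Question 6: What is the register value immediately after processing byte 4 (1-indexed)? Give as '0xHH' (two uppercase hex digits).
After byte 1 (0xC1): reg=0xE5
After byte 2 (0xE5): reg=0x00
After byte 3 (0x0C): reg=0x24
After byte 4 (0xEF): reg=0x7F

Answer: 0x7F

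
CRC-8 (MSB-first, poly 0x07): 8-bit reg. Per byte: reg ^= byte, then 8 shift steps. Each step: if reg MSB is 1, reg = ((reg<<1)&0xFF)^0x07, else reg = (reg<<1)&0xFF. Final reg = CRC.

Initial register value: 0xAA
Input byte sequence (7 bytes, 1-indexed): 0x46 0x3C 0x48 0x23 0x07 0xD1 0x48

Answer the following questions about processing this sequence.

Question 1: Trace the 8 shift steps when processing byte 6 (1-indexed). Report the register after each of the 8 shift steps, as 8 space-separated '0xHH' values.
After byte 1 (0x46): reg=0x8A
After byte 2 (0x3C): reg=0x0B
After byte 3 (0x48): reg=0xCE
After byte 4 (0x23): reg=0x8D
After byte 5 (0x07): reg=0xBF
Register before byte 6: 0xBF
After XOR with byte 0xD1: 0x6E

Answer: 0xDC 0xBF 0x79 0xF2 0xE3 0xC1 0x85 0x0D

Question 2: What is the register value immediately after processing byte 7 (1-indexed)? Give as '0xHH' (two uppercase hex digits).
Answer: 0xDC

Derivation:
After byte 1 (0x46): reg=0x8A
After byte 2 (0x3C): reg=0x0B
After byte 3 (0x48): reg=0xCE
After byte 4 (0x23): reg=0x8D
After byte 5 (0x07): reg=0xBF
After byte 6 (0xD1): reg=0x0D
After byte 7 (0x48): reg=0xDC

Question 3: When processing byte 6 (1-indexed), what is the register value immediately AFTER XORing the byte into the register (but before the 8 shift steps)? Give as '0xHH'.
Answer: 0x6E

Derivation:
Register before byte 6: 0xBF
Byte 6: 0xD1
0xBF XOR 0xD1 = 0x6E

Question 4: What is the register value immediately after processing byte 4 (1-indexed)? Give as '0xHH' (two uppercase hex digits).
After byte 1 (0x46): reg=0x8A
After byte 2 (0x3C): reg=0x0B
After byte 3 (0x48): reg=0xCE
After byte 4 (0x23): reg=0x8D

Answer: 0x8D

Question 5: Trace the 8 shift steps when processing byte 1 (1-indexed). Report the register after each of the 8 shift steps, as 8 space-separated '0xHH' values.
Answer: 0xDF 0xB9 0x75 0xEA 0xD3 0xA1 0x45 0x8A

Derivation:
Register before byte 1: 0xAA
After XOR with byte 0x46: 0xEC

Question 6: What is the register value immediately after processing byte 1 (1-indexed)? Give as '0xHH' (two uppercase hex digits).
After byte 1 (0x46): reg=0x8A

Answer: 0x8A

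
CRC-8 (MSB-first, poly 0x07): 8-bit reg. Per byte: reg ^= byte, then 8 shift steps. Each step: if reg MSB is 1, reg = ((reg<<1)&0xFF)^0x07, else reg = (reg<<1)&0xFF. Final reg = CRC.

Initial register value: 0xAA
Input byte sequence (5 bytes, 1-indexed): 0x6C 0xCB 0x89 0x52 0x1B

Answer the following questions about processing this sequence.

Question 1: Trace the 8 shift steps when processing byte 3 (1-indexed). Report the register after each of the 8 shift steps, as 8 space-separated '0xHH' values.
Answer: 0xCA 0x93 0x21 0x42 0x84 0x0F 0x1E 0x3C

Derivation:
After byte 1 (0x6C): reg=0x5C
After byte 2 (0xCB): reg=0xEC
Register before byte 3: 0xEC
After XOR with byte 0x89: 0x65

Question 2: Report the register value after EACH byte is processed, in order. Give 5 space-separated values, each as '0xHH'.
0x5C 0xEC 0x3C 0x0D 0x62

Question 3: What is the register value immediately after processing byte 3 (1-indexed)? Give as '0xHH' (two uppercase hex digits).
Answer: 0x3C

Derivation:
After byte 1 (0x6C): reg=0x5C
After byte 2 (0xCB): reg=0xEC
After byte 3 (0x89): reg=0x3C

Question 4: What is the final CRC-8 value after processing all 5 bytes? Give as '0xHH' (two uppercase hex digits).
After byte 1 (0x6C): reg=0x5C
After byte 2 (0xCB): reg=0xEC
After byte 3 (0x89): reg=0x3C
After byte 4 (0x52): reg=0x0D
After byte 5 (0x1B): reg=0x62

Answer: 0x62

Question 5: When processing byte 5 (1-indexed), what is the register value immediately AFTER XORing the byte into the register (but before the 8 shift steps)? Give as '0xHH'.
Answer: 0x16

Derivation:
Register before byte 5: 0x0D
Byte 5: 0x1B
0x0D XOR 0x1B = 0x16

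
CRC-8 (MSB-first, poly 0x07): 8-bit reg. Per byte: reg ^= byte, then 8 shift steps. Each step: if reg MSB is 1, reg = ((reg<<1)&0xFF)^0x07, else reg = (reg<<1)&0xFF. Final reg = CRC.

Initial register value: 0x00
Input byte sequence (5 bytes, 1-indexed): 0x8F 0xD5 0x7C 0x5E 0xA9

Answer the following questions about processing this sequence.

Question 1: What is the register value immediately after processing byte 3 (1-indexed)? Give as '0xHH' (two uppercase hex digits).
Answer: 0xC4

Derivation:
After byte 1 (0x8F): reg=0xA4
After byte 2 (0xD5): reg=0x50
After byte 3 (0x7C): reg=0xC4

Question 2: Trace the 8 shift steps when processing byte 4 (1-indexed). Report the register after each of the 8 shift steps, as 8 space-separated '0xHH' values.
Answer: 0x33 0x66 0xCC 0x9F 0x39 0x72 0xE4 0xCF

Derivation:
After byte 1 (0x8F): reg=0xA4
After byte 2 (0xD5): reg=0x50
After byte 3 (0x7C): reg=0xC4
Register before byte 4: 0xC4
After XOR with byte 0x5E: 0x9A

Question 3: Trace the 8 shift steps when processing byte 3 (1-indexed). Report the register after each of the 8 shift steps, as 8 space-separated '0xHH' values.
After byte 1 (0x8F): reg=0xA4
After byte 2 (0xD5): reg=0x50
Register before byte 3: 0x50
After XOR with byte 0x7C: 0x2C

Answer: 0x58 0xB0 0x67 0xCE 0x9B 0x31 0x62 0xC4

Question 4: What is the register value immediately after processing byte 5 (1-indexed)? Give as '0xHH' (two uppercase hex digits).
After byte 1 (0x8F): reg=0xA4
After byte 2 (0xD5): reg=0x50
After byte 3 (0x7C): reg=0xC4
After byte 4 (0x5E): reg=0xCF
After byte 5 (0xA9): reg=0x35

Answer: 0x35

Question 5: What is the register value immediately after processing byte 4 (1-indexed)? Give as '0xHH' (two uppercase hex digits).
After byte 1 (0x8F): reg=0xA4
After byte 2 (0xD5): reg=0x50
After byte 3 (0x7C): reg=0xC4
After byte 4 (0x5E): reg=0xCF

Answer: 0xCF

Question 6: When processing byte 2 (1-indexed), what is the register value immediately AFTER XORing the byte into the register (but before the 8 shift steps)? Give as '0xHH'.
Answer: 0x71

Derivation:
Register before byte 2: 0xA4
Byte 2: 0xD5
0xA4 XOR 0xD5 = 0x71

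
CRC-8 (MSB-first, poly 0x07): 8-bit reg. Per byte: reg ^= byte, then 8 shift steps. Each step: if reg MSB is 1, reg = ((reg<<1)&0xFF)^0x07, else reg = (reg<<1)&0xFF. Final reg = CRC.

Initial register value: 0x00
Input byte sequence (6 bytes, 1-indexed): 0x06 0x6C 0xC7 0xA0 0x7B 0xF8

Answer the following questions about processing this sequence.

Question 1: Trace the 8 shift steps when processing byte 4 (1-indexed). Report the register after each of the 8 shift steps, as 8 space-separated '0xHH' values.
After byte 1 (0x06): reg=0x12
After byte 2 (0x6C): reg=0x7D
After byte 3 (0xC7): reg=0x2F
Register before byte 4: 0x2F
After XOR with byte 0xA0: 0x8F

Answer: 0x19 0x32 0x64 0xC8 0x97 0x29 0x52 0xA4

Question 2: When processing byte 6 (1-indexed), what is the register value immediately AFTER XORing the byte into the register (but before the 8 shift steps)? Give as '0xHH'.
Register before byte 6: 0x13
Byte 6: 0xF8
0x13 XOR 0xF8 = 0xEB

Answer: 0xEB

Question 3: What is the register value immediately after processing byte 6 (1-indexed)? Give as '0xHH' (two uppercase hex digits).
Answer: 0x9F

Derivation:
After byte 1 (0x06): reg=0x12
After byte 2 (0x6C): reg=0x7D
After byte 3 (0xC7): reg=0x2F
After byte 4 (0xA0): reg=0xA4
After byte 5 (0x7B): reg=0x13
After byte 6 (0xF8): reg=0x9F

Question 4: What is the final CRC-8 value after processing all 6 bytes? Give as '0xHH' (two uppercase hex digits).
After byte 1 (0x06): reg=0x12
After byte 2 (0x6C): reg=0x7D
After byte 3 (0xC7): reg=0x2F
After byte 4 (0xA0): reg=0xA4
After byte 5 (0x7B): reg=0x13
After byte 6 (0xF8): reg=0x9F

Answer: 0x9F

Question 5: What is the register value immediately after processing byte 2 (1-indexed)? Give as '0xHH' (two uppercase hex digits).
After byte 1 (0x06): reg=0x12
After byte 2 (0x6C): reg=0x7D

Answer: 0x7D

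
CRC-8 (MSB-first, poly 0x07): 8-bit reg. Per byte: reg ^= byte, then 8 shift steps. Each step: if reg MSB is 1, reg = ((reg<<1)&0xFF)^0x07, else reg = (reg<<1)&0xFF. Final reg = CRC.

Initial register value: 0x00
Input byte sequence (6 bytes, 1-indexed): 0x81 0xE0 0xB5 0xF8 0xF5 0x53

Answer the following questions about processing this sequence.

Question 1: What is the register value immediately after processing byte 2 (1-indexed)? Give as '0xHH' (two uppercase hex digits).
Answer: 0x0D

Derivation:
After byte 1 (0x81): reg=0x8E
After byte 2 (0xE0): reg=0x0D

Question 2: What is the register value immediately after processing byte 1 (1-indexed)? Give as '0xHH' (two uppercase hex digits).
After byte 1 (0x81): reg=0x8E

Answer: 0x8E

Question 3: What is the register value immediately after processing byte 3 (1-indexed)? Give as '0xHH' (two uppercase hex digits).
Answer: 0x21

Derivation:
After byte 1 (0x81): reg=0x8E
After byte 2 (0xE0): reg=0x0D
After byte 3 (0xB5): reg=0x21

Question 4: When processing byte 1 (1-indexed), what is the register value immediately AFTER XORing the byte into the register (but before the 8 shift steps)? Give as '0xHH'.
Answer: 0x81

Derivation:
Register before byte 1: 0x00
Byte 1: 0x81
0x00 XOR 0x81 = 0x81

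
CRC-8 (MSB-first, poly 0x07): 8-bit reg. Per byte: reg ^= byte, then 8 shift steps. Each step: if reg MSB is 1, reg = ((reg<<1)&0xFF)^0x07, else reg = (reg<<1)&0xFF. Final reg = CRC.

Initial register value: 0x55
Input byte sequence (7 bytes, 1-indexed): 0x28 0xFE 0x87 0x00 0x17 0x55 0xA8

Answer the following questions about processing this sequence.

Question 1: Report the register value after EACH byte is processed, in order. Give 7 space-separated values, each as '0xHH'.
0x74 0xBF 0xA8 0x51 0xD5 0x89 0xE7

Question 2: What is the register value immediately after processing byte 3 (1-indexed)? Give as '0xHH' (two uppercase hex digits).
After byte 1 (0x28): reg=0x74
After byte 2 (0xFE): reg=0xBF
After byte 3 (0x87): reg=0xA8

Answer: 0xA8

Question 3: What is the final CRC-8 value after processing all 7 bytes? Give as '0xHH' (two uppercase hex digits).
Answer: 0xE7

Derivation:
After byte 1 (0x28): reg=0x74
After byte 2 (0xFE): reg=0xBF
After byte 3 (0x87): reg=0xA8
After byte 4 (0x00): reg=0x51
After byte 5 (0x17): reg=0xD5
After byte 6 (0x55): reg=0x89
After byte 7 (0xA8): reg=0xE7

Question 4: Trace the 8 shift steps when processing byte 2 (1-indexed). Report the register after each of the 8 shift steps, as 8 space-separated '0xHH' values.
Answer: 0x13 0x26 0x4C 0x98 0x37 0x6E 0xDC 0xBF

Derivation:
After byte 1 (0x28): reg=0x74
Register before byte 2: 0x74
After XOR with byte 0xFE: 0x8A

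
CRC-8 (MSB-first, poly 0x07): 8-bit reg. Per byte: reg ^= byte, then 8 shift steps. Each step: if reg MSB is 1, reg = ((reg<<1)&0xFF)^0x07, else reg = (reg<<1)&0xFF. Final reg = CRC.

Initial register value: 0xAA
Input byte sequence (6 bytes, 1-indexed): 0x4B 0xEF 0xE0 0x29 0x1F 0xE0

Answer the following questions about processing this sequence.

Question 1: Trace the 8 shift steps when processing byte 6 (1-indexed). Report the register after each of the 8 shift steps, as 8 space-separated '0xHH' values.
Answer: 0x19 0x32 0x64 0xC8 0x97 0x29 0x52 0xA4

Derivation:
After byte 1 (0x4B): reg=0xA9
After byte 2 (0xEF): reg=0xD5
After byte 3 (0xE0): reg=0x8B
After byte 4 (0x29): reg=0x67
After byte 5 (0x1F): reg=0x6F
Register before byte 6: 0x6F
After XOR with byte 0xE0: 0x8F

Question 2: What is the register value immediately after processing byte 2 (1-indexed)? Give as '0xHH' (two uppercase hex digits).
Answer: 0xD5

Derivation:
After byte 1 (0x4B): reg=0xA9
After byte 2 (0xEF): reg=0xD5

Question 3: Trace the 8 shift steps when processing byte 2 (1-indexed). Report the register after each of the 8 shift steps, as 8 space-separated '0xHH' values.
After byte 1 (0x4B): reg=0xA9
Register before byte 2: 0xA9
After XOR with byte 0xEF: 0x46

Answer: 0x8C 0x1F 0x3E 0x7C 0xF8 0xF7 0xE9 0xD5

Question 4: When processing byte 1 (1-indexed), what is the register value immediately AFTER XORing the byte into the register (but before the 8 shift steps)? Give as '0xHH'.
Answer: 0xE1

Derivation:
Register before byte 1: 0xAA
Byte 1: 0x4B
0xAA XOR 0x4B = 0xE1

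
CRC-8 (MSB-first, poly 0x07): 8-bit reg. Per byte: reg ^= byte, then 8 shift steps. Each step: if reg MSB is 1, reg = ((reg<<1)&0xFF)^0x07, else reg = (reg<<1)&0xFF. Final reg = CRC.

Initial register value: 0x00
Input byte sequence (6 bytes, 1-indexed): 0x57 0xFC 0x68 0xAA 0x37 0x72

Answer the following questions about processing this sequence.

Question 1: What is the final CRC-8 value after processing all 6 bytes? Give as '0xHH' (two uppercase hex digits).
Answer: 0x49

Derivation:
After byte 1 (0x57): reg=0xA2
After byte 2 (0xFC): reg=0x9D
After byte 3 (0x68): reg=0xC5
After byte 4 (0xAA): reg=0x0A
After byte 5 (0x37): reg=0xB3
After byte 6 (0x72): reg=0x49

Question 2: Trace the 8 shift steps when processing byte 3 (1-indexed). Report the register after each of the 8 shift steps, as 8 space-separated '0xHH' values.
After byte 1 (0x57): reg=0xA2
After byte 2 (0xFC): reg=0x9D
Register before byte 3: 0x9D
After XOR with byte 0x68: 0xF5

Answer: 0xED 0xDD 0xBD 0x7D 0xFA 0xF3 0xE1 0xC5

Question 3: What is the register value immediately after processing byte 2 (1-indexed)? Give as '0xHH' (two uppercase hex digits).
Answer: 0x9D

Derivation:
After byte 1 (0x57): reg=0xA2
After byte 2 (0xFC): reg=0x9D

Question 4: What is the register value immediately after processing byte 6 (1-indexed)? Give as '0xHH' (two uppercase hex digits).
After byte 1 (0x57): reg=0xA2
After byte 2 (0xFC): reg=0x9D
After byte 3 (0x68): reg=0xC5
After byte 4 (0xAA): reg=0x0A
After byte 5 (0x37): reg=0xB3
After byte 6 (0x72): reg=0x49

Answer: 0x49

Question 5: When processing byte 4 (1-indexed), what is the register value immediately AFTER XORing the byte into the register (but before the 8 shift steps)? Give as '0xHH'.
Register before byte 4: 0xC5
Byte 4: 0xAA
0xC5 XOR 0xAA = 0x6F

Answer: 0x6F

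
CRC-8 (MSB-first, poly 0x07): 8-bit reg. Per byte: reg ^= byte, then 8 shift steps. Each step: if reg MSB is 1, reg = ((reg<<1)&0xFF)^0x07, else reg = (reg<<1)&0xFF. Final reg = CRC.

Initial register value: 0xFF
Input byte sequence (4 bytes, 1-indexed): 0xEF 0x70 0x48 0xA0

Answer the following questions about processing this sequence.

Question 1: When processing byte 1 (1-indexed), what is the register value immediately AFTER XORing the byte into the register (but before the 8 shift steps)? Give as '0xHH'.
Answer: 0x10

Derivation:
Register before byte 1: 0xFF
Byte 1: 0xEF
0xFF XOR 0xEF = 0x10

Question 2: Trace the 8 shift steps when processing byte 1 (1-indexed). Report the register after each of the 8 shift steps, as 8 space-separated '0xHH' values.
Answer: 0x20 0x40 0x80 0x07 0x0E 0x1C 0x38 0x70

Derivation:
Register before byte 1: 0xFF
After XOR with byte 0xEF: 0x10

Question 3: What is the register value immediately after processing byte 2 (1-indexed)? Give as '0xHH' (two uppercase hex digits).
After byte 1 (0xEF): reg=0x70
After byte 2 (0x70): reg=0x00

Answer: 0x00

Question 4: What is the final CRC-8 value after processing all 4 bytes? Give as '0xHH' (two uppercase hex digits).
Answer: 0x9A

Derivation:
After byte 1 (0xEF): reg=0x70
After byte 2 (0x70): reg=0x00
After byte 3 (0x48): reg=0xFF
After byte 4 (0xA0): reg=0x9A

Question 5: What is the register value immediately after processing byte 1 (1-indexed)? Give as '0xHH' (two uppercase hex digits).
After byte 1 (0xEF): reg=0x70

Answer: 0x70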